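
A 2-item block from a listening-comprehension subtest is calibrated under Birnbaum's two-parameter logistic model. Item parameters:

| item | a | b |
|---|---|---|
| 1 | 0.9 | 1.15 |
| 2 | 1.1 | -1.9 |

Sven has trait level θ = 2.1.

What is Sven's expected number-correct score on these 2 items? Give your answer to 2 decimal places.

1.69

P(θ) = 1 / (1 + exp(−a(θ − b)))
P_1 = 1/(1+e^{-0.8550}) = 0.7016
P_2 = 1/(1+e^{-4.4000}) = 0.9879
E[score] = 0.7016 + 0.9879 = 1.6895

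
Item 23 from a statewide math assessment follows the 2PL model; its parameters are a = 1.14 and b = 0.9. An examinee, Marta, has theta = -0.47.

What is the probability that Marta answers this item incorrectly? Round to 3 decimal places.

0.827

P(theta) = 1 / (1 + exp(−a(theta − b)))
Exponent: 1.14 × (-0.47 − 0.9) = -1.5618
1/(1 + e^{1.5618}) = 0.1734
P(incorrect) = 1 − 0.1734 = 0.8266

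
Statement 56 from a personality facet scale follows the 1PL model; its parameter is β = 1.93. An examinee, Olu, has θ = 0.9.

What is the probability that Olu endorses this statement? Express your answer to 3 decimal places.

0.263

P(θ) = 1 / (1 + exp(−(θ − β)))
Exponent: (0.9 − 1.93) = -1.0300
1/(1 + e^{1.0300}) = 0.2631
P = 0.2631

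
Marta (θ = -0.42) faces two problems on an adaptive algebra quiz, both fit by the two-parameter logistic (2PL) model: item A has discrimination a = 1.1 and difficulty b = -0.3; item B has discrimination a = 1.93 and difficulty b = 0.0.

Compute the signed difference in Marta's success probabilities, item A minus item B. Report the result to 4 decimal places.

P(θ) = 1 / (1 + exp(−a(θ − b)))
P_A = 0.4670
P_B = 0.3078
P_A − P_B = 0.1593

0.1593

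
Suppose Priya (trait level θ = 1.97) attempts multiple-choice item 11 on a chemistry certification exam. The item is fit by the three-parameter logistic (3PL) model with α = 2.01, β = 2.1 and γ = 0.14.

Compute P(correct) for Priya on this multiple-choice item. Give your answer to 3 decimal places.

0.514

P(θ) = γ + (1 − γ) · 1 / (1 + exp(−α(θ − β)))
Exponent: 2.01 × (1.97 − 2.1) = -0.2613
1/(1 + e^{0.2613}) = 0.4350
P = 0.14 + 0.86 × 0.4350 = 0.5141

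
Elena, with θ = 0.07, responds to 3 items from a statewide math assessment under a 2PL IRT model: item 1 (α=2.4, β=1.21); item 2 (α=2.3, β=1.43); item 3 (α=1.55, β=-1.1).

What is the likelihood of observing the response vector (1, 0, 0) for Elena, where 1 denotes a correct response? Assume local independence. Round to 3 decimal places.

0.008

P(θ) = 1 / (1 + exp(−α(θ − β)))
P_1 = 1/(1+e^{2.7360}) = 0.0609
P_2 = 1/(1+e^{3.1280}) = 0.0420
P_3 = 1/(1+e^{-1.8135}) = 0.8598
L = P_1 × (1−P_2) × (1−P_3) = 0.0609 × 0.9580 × 0.1402 = 0.00818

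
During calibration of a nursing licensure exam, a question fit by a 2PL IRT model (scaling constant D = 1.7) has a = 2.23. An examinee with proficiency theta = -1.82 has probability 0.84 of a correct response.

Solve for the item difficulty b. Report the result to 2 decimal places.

P(theta) = 1 / (1 + exp(−D·a(theta − b)))
logit(0.84) = ln(0.84/0.16) = 1.6582
b = theta − logit/(1.7·a) = -1.82 − 1.6582/3.7910 = -2.2574

-2.26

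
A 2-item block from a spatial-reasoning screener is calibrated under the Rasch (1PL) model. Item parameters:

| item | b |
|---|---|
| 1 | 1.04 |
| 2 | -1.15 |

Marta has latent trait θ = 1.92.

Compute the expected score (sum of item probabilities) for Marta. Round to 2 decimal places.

P(θ) = 1 / (1 + exp(−(θ − b)))
P_1 = 1/(1+e^{-0.8800}) = 0.7068
P_2 = 1/(1+e^{-3.0700}) = 0.9556
E[score] = 0.7068 + 0.9556 = 1.6625

1.66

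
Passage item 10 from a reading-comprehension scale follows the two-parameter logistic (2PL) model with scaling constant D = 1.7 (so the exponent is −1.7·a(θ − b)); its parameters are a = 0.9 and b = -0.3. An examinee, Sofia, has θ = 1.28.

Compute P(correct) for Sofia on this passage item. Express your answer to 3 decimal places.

P(θ) = 1 / (1 + exp(−D·a(θ − b)))
Exponent: 1.7 × 0.9 × (1.28 − (-0.3)) = 2.4174
1/(1 + e^{-2.4174}) = 0.9181
P = 0.9181

0.918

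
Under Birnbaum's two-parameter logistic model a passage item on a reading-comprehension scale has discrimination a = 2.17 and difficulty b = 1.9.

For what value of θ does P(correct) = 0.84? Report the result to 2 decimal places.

P(θ) = 1 / (1 + exp(−a(θ − b)))
logit = ln(0.8400/0.1600) = 1.6582
θ = b + logit/(a) = 1.9 + 1.6582/2.1700 = 2.6642

2.66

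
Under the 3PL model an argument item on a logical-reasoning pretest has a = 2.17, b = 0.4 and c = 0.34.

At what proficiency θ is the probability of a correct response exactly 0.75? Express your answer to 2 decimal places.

0.63

P(θ) = c + (1 − c) · 1 / (1 + exp(−a(θ − b)))
Remove guessing floor: (0.75 − 0.34)/(1 − 0.34) = 0.6212
logit = ln(0.6212/0.3788) = 0.4947
θ = b + logit/(a) = 0.4 + 0.4947/2.1700 = 0.6280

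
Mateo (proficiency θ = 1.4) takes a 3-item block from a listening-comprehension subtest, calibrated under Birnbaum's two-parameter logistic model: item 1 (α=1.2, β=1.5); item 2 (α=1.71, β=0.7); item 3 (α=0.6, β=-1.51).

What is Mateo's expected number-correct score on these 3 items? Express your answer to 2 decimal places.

P(θ) = 1 / (1 + exp(−α(θ − β)))
P_1 = 1/(1+e^{0.1200}) = 0.4700
P_2 = 1/(1+e^{-1.1970}) = 0.7680
P_3 = 1/(1+e^{-1.7460}) = 0.8514
E[score] = 0.4700 + 0.7680 + 0.8514 = 2.0895

2.09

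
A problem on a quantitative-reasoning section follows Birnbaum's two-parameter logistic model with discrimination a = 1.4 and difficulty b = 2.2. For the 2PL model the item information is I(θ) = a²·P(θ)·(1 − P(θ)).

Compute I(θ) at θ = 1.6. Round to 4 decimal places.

0.4128

P = 1/(1+e^{0.8400}) = 0.3015
P(1−P) = 0.3015 × 0.6985 = 0.2106
I = a² × P(1−P) = 1.4² × 0.2106 = 0.41280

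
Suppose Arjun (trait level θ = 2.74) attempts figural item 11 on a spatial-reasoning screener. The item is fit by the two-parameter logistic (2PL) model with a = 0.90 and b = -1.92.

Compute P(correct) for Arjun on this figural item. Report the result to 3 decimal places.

P(θ) = 1 / (1 + exp(−a(θ − b)))
Exponent: 0.90 × (2.74 − (-1.92)) = 4.1940
1/(1 + e^{-4.1940}) = 0.9851

0.985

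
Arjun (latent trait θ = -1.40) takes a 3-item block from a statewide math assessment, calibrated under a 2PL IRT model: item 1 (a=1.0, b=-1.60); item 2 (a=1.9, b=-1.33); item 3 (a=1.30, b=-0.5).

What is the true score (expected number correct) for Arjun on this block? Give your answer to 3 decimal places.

1.253

P(θ) = 1 / (1 + exp(−a(θ − b)))
P_1 = 1/(1+e^{-0.2000}) = 0.5498
P_2 = 1/(1+e^{0.1330}) = 0.4668
P_3 = 1/(1+e^{1.1700}) = 0.2369
E[score] = 0.5498 + 0.4668 + 0.2369 = 1.2535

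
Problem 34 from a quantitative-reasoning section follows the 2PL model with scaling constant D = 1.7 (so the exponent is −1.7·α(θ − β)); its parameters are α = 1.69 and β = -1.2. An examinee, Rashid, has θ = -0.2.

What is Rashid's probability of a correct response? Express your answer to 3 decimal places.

0.946

P(θ) = 1 / (1 + exp(−D·α(θ − β)))
Exponent: 1.7 × 1.69 × (-0.2 − (-1.2)) = 2.8730
1/(1 + e^{-2.8730}) = 0.9465
P = 0.9465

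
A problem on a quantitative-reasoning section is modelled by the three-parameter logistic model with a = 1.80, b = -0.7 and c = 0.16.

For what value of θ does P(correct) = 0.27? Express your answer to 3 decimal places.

-1.751

P(θ) = c + (1 − c) · 1 / (1 + exp(−a(θ − b)))
Remove guessing floor: (0.27 − 0.16)/(1 − 0.16) = 0.1310
logit = ln(0.1310/0.8690) = -1.8926
θ = b + logit/(a) = -0.7 + (-1.8926)/1.8000 = -1.7514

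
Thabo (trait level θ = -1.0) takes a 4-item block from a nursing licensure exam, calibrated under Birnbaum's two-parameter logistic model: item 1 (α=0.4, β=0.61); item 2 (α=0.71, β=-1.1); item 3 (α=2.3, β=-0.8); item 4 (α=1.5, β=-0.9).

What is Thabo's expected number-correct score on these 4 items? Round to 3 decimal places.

P(θ) = 1 / (1 + exp(−α(θ − β)))
P_1 = 1/(1+e^{0.6440}) = 0.3443
P_2 = 1/(1+e^{-0.0710}) = 0.5177
P_3 = 1/(1+e^{0.4600}) = 0.3870
P_4 = 1/(1+e^{0.1500}) = 0.4626
E[score] = 0.3443 + 0.5177 + 0.3870 + 0.4626 = 1.7116

1.712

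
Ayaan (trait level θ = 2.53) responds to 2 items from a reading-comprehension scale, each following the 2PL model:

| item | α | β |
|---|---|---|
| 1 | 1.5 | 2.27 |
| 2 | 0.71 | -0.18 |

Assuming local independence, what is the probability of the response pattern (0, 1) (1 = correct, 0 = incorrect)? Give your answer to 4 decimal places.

P(θ) = 1 / (1 + exp(−α(θ − β)))
P_1 = 1/(1+e^{-0.3900}) = 0.5963
P_2 = 1/(1+e^{-1.9241}) = 0.8726
L = (1−P_1) × P_2 = 0.4037 × 0.8726 = 0.35228

0.3523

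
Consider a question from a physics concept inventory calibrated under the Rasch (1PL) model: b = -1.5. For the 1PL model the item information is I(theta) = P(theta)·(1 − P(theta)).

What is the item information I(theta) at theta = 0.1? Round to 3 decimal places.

P = 1/(1+e^{-1.6000}) = 0.8320
P(1−P) = 0.8320 × 0.1680 = 0.1398
I = P(1−P) = 0.13976

0.140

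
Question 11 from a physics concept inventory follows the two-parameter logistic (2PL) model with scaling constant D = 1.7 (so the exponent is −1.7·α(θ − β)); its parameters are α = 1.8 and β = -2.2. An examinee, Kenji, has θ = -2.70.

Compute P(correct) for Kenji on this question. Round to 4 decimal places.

0.1780

P(θ) = 1 / (1 + exp(−D·α(θ − β)))
Exponent: 1.7 × 1.8 × (-2.70 − (-2.2)) = -1.5300
1/(1 + e^{1.5300}) = 0.1780
P = 0.1780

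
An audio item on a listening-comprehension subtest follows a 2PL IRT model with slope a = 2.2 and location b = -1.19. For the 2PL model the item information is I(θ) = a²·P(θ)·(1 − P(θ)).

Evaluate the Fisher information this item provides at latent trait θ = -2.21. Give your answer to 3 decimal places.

P = 1/(1+e^{2.2440}) = 0.0959
P(1−P) = 0.0959 × 0.9041 = 0.0867
I = a² × P(1−P) = 2.2² × 0.0867 = 0.41952

0.420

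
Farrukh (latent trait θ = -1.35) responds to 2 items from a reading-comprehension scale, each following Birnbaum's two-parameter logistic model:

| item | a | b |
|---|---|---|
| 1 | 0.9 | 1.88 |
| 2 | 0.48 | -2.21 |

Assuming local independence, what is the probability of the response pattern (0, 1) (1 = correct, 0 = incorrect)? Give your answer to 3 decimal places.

0.571

P(θ) = 1 / (1 + exp(−a(θ − b)))
P_1 = 1/(1+e^{2.9070}) = 0.0518
P_2 = 1/(1+e^{-0.4128}) = 0.6018
L = (1−P_1) × P_2 = 0.9482 × 0.6018 = 0.57058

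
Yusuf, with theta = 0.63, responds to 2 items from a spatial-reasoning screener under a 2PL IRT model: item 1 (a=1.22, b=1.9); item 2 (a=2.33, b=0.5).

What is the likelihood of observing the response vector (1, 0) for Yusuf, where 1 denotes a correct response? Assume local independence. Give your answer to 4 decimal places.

P(theta) = 1 / (1 + exp(−a(theta − b)))
P_1 = 1/(1+e^{1.5494}) = 0.1752
P_2 = 1/(1+e^{-0.3029}) = 0.5752
L = P_1 × (1−P_2) = 0.1752 × 0.4248 = 0.07442

0.0744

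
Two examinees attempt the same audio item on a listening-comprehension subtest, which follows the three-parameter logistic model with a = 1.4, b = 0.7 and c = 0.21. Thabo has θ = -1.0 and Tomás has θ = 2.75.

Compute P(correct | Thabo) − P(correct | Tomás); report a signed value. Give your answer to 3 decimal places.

-0.681

P(θ) = c + (1 − c) · 1 / (1 + exp(−a(θ − b)))
P(Thabo) = 0.2769  [exponent -2.3800]
P(Tomás) = 0.9576  [exponent 2.8700]
Difference = 0.2769 − 0.9576 = -0.6807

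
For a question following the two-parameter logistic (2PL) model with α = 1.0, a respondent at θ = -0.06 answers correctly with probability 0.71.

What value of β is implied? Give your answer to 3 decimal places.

P(θ) = 1 / (1 + exp(−α(θ − β)))
logit(0.71) = ln(0.71/0.29) = 0.8954
β = θ − logit/(α) = -0.06 − 0.8954/1.0000 = -0.9554

-0.955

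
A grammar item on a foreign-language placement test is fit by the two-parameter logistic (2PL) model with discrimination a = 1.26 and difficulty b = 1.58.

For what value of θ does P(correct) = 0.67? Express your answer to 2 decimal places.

2.14

P(θ) = 1 / (1 + exp(−a(θ − b)))
logit = ln(0.6700/0.3300) = 0.7082
θ = b + logit/(a) = 1.58 + 0.7082/1.2600 = 2.1421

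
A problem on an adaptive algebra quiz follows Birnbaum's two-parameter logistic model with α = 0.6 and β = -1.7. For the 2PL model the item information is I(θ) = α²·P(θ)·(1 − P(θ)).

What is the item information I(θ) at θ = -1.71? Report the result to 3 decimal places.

0.090

P = 1/(1+e^{0.0060}) = 0.4985
P(1−P) = 0.4985 × 0.5015 = 0.2500
I = α² × P(1−P) = 0.6² × 0.2500 = 0.09000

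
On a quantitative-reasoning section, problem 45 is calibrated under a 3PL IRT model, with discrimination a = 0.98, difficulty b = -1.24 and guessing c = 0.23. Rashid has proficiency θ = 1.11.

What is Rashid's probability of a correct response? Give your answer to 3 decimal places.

0.930

P(θ) = c + (1 − c) · 1 / (1 + exp(−a(θ − b)))
Exponent: 0.98 × (1.11 − (-1.24)) = 2.3030
1/(1 + e^{-2.3030}) = 0.9091
P = 0.23 + 0.77 × 0.9091 = 0.9300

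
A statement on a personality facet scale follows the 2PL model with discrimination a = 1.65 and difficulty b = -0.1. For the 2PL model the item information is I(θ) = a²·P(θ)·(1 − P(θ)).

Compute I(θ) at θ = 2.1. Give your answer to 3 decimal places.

P = 1/(1+e^{-3.6300}) = 0.9742
P(1−P) = 0.9742 × 0.0258 = 0.0252
I = a² × P(1−P) = 1.65² × 0.0252 = 0.06851

0.069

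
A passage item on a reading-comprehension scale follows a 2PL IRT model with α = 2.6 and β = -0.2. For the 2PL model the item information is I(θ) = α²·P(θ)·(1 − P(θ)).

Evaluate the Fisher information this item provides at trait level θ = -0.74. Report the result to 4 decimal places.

1.0701

P = 1/(1+e^{1.4040}) = 0.1972
P(1−P) = 0.1972 × 0.8028 = 0.1583
I = α² × P(1−P) = 2.6² × 0.1583 = 1.07012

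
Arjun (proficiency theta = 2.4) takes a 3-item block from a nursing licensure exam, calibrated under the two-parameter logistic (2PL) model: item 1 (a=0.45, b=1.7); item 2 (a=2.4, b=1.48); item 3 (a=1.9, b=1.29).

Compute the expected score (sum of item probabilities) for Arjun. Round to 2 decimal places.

2.37

P(theta) = 1 / (1 + exp(−a(theta − b)))
P_1 = 1/(1+e^{-0.3150}) = 0.5781
P_2 = 1/(1+e^{-2.2080}) = 0.9010
P_3 = 1/(1+e^{-2.1090}) = 0.8918
E[score] = 0.5781 + 0.9010 + 0.8918 = 2.3708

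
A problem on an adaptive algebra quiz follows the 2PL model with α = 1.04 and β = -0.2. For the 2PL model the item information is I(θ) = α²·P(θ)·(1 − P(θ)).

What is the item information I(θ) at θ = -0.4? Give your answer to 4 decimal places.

P = 1/(1+e^{0.2080}) = 0.4482
P(1−P) = 0.4482 × 0.5518 = 0.2473
I = α² × P(1−P) = 1.04² × 0.2473 = 0.26750

0.2675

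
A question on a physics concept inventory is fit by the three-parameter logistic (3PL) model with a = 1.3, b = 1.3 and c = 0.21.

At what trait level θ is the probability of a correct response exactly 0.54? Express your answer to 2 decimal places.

P(θ) = c + (1 − c) · 1 / (1 + exp(−a(θ − b)))
Remove guessing floor: (0.54 − 0.21)/(1 − 0.21) = 0.4177
logit = ln(0.4177/0.5823) = -0.3321
θ = b + logit/(a) = 1.3 + (-0.3321)/1.3000 = 1.0445

1.04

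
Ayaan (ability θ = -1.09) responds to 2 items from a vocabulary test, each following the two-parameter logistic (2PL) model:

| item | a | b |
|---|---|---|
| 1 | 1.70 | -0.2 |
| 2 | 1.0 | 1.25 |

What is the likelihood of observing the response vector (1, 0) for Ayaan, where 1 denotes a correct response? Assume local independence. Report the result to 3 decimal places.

P(θ) = 1 / (1 + exp(−a(θ − b)))
P_1 = 1/(1+e^{1.5130}) = 0.1805
P_2 = 1/(1+e^{2.3400}) = 0.0879
L = P_1 × (1−P_2) = 0.1805 × 0.9121 = 0.16464

0.165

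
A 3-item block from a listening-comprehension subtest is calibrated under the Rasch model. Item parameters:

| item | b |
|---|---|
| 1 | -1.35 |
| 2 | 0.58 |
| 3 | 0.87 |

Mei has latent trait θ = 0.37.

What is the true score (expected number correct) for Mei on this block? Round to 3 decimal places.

P(θ) = 1 / (1 + exp(−(θ − b)))
P_1 = 1/(1+e^{-1.7200}) = 0.8481
P_2 = 1/(1+e^{0.2100}) = 0.4477
P_3 = 1/(1+e^{0.5000}) = 0.3775
E[score] = 0.8481 + 0.4477 + 0.3775 = 1.6734

1.673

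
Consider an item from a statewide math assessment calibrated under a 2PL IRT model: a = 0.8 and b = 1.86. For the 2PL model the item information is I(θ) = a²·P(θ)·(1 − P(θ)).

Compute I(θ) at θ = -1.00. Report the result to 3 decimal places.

0.054

P = 1/(1+e^{2.2880}) = 0.0921
P(1−P) = 0.0921 × 0.9079 = 0.0836
I = a² × P(1−P) = 0.8² × 0.0836 = 0.05353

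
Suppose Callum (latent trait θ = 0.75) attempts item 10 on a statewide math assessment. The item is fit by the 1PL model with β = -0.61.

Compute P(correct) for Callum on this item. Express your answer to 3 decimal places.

P(θ) = 1 / (1 + exp(−(θ − β)))
Exponent: (0.75 − (-0.61)) = 1.3600
1/(1 + e^{-1.3600}) = 0.7958
P = 0.7958

0.796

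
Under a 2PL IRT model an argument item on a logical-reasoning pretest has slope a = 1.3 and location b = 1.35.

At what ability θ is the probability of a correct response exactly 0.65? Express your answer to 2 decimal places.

1.83

P(θ) = 1 / (1 + exp(−a(θ − b)))
logit = ln(0.6500/0.3500) = 0.6190
θ = b + logit/(a) = 1.35 + 0.6190/1.3000 = 1.8262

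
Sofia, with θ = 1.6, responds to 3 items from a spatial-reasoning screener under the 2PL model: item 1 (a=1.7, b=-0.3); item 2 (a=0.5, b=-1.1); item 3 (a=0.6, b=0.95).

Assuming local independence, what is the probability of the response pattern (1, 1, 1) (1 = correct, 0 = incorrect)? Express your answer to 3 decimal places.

P(θ) = 1 / (1 + exp(−a(θ − b)))
P_1 = 1/(1+e^{-3.2300}) = 0.9619
P_2 = 1/(1+e^{-1.3500}) = 0.7941
P_3 = 1/(1+e^{-0.3900}) = 0.5963
L = P_1 × P_2 × P_3 = 0.9619 × 0.7941 × 0.5963 = 0.45551

0.456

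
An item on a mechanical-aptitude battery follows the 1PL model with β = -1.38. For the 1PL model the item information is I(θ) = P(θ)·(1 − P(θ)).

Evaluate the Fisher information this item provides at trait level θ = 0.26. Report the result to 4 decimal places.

P = 1/(1+e^{-1.6400}) = 0.8375
P(1−P) = 0.8375 × 0.1625 = 0.1361
I = P(1−P) = 0.13607

0.1361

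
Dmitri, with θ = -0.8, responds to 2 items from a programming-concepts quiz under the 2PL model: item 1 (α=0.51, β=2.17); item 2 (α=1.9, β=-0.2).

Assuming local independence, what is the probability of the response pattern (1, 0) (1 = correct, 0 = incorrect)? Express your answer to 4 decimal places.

P(θ) = 1 / (1 + exp(−α(θ − β)))
P_1 = 1/(1+e^{1.5147}) = 0.1802
P_2 = 1/(1+e^{1.1400}) = 0.2423
L = P_1 × (1−P_2) = 0.1802 × 0.7577 = 0.13657

0.1366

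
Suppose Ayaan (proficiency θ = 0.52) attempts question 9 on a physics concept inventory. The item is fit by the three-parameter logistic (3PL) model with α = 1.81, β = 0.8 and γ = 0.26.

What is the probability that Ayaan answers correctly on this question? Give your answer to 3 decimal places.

P(θ) = γ + (1 − γ) · 1 / (1 + exp(−α(θ − β)))
Exponent: 1.81 × (0.52 − 0.8) = -0.5068
1/(1 + e^{0.5068}) = 0.3759
P = 0.26 + 0.74 × 0.3759 = 0.5382

0.538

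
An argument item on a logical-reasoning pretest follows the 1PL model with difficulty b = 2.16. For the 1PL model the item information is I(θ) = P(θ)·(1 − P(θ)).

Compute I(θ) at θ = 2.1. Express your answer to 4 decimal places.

0.2498

P = 1/(1+e^{0.0600}) = 0.4850
P(1−P) = 0.4850 × 0.5150 = 0.2498
I = P(1−P) = 0.24978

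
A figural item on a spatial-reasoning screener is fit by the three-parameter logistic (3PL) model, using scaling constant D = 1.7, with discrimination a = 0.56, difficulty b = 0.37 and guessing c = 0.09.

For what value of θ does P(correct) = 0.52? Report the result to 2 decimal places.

P(θ) = c + (1 − c) · 1 / (1 + exp(−D·a(θ − b)))
Remove guessing floor: (0.52 − 0.09)/(1 − 0.09) = 0.4725
logit = ln(0.4725/0.5275) = -0.1100
θ = b + logit/(1.7·a) = 0.37 + (-0.1100)/0.9520 = 0.2545

0.25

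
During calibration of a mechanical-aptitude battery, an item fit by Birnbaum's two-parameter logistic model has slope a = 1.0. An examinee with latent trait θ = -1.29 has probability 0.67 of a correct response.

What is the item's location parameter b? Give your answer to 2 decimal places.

P(θ) = 1 / (1 + exp(−a(θ − b)))
logit(0.67) = ln(0.67/0.33) = 0.7082
b = θ − logit/(a) = -1.29 − 0.7082/1.0000 = -1.9982

-2.00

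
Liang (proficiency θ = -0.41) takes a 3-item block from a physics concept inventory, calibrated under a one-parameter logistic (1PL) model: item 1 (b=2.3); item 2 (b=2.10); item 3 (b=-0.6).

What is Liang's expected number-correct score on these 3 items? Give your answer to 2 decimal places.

P(θ) = 1 / (1 + exp(−(θ − b)))
P_1 = 1/(1+e^{2.7100}) = 0.0624
P_2 = 1/(1+e^{2.5100}) = 0.0752
P_3 = 1/(1+e^{-0.1900}) = 0.5474
E[score] = 0.0624 + 0.0752 + 0.5474 = 0.6849

0.68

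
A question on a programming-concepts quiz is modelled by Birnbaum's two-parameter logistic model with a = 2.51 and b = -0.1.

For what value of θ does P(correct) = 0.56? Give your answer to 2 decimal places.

P(θ) = 1 / (1 + exp(−a(θ − b)))
logit = ln(0.5600/0.4400) = 0.2412
θ = b + logit/(a) = -0.1 + 0.2412/2.5100 = -0.0039

0.00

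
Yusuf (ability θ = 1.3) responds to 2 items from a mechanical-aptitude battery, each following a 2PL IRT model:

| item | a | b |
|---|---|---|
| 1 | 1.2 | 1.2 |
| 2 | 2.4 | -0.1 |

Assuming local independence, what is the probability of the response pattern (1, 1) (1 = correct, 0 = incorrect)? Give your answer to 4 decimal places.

P(θ) = 1 / (1 + exp(−a(θ − b)))
P_1 = 1/(1+e^{-0.1200}) = 0.5300
P_2 = 1/(1+e^{-3.3600}) = 0.9664
L = P_1 × P_2 = 0.5300 × 0.9664 = 0.51217

0.5122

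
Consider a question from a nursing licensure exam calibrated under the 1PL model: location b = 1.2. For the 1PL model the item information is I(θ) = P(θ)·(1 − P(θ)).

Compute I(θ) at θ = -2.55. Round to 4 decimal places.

P = 1/(1+e^{3.7500}) = 0.0230
P(1−P) = 0.0230 × 0.9770 = 0.0224
I = P(1−P) = 0.02245

0.0224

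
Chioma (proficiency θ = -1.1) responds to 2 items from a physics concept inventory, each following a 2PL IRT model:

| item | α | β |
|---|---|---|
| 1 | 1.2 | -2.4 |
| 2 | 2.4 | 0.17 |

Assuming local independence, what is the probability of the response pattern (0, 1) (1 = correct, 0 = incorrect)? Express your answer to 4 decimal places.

P(θ) = 1 / (1 + exp(−α(θ − β)))
P_1 = 1/(1+e^{-1.5600}) = 0.8264
P_2 = 1/(1+e^{3.0480}) = 0.0453
L = (1−P_1) × P_2 = 0.1736 × 0.0453 = 0.00787

0.0079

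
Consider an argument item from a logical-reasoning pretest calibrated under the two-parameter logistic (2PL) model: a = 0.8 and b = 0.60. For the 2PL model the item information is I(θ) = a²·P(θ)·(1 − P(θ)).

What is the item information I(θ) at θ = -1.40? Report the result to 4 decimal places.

0.0894

P = 1/(1+e^{1.6000}) = 0.1680
P(1−P) = 0.1680 × 0.8320 = 0.1398
I = a² × P(1−P) = 0.8² × 0.1398 = 0.08945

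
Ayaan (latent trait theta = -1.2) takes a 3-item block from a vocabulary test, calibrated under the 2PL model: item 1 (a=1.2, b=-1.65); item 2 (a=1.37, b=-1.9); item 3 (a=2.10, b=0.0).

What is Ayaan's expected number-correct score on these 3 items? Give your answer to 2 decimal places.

1.43

P(theta) = 1 / (1 + exp(−a(theta − b)))
P_1 = 1/(1+e^{-0.5400}) = 0.6318
P_2 = 1/(1+e^{-0.9590}) = 0.7229
P_3 = 1/(1+e^{2.5200}) = 0.0745
E[score] = 0.6318 + 0.7229 + 0.0745 = 1.4292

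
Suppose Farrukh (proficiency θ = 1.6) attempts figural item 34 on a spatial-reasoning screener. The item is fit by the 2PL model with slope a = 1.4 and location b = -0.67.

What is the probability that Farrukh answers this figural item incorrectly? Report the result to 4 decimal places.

0.0400

P(θ) = 1 / (1 + exp(−a(θ − b)))
Exponent: 1.4 × (1.6 − (-0.67)) = 3.1780
1/(1 + e^{-3.1780}) = 0.9600
P(incorrect) = 1 − 0.9600 = 0.0400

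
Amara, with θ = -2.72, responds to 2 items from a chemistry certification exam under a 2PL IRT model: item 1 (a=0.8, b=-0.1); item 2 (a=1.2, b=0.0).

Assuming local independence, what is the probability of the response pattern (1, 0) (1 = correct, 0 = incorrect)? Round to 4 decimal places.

0.1055

P(θ) = 1 / (1 + exp(−a(θ − b)))
P_1 = 1/(1+e^{2.0960}) = 0.1095
P_2 = 1/(1+e^{3.2640}) = 0.0368
L = P_1 × (1−P_2) = 0.1095 × 0.9632 = 0.10545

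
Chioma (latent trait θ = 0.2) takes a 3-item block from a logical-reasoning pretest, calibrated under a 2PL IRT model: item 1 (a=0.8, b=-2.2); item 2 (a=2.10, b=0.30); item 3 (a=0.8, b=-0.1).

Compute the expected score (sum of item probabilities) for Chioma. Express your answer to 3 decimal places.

P(θ) = 1 / (1 + exp(−a(θ − b)))
P_1 = 1/(1+e^{-1.9200}) = 0.8721
P_2 = 1/(1+e^{0.2100}) = 0.4477
P_3 = 1/(1+e^{-0.2400}) = 0.5597
E[score] = 0.8721 + 0.4477 + 0.5597 = 1.8795

1.880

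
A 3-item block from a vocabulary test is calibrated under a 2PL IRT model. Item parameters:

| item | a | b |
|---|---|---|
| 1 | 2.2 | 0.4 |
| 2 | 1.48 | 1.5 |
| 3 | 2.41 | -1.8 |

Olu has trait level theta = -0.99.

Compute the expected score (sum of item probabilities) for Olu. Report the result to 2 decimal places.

P(theta) = 1 / (1 + exp(−a(theta − b)))
P_1 = 1/(1+e^{3.0580}) = 0.0449
P_2 = 1/(1+e^{3.6852}) = 0.0245
P_3 = 1/(1+e^{-1.9521}) = 0.8757
E[score] = 0.0449 + 0.0245 + 0.8757 = 0.9450

0.95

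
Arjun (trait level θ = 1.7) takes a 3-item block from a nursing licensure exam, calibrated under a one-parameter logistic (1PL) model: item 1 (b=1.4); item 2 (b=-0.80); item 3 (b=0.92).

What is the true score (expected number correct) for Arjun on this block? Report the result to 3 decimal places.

P(θ) = 1 / (1 + exp(−(θ − b)))
P_1 = 1/(1+e^{-0.3000}) = 0.5744
P_2 = 1/(1+e^{-2.5000}) = 0.9241
P_3 = 1/(1+e^{-0.7800}) = 0.6857
E[score] = 0.5744 + 0.9241 + 0.6857 = 2.1843

2.184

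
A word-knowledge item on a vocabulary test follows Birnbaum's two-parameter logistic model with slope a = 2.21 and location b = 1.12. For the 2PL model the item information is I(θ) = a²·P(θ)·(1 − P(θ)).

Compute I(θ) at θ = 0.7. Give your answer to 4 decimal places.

0.9917

P = 1/(1+e^{0.9282}) = 0.2833
P(1−P) = 0.2833 × 0.7167 = 0.2030
I = a² × P(1−P) = 2.21² × 0.2030 = 0.99165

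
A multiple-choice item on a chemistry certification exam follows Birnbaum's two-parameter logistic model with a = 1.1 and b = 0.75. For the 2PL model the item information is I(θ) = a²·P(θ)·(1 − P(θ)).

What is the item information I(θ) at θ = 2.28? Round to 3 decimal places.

P = 1/(1+e^{-1.6830}) = 0.8433
P(1−P) = 0.8433 × 0.1567 = 0.1321
I = a² × P(1−P) = 1.1² × 0.1321 = 0.15989

0.160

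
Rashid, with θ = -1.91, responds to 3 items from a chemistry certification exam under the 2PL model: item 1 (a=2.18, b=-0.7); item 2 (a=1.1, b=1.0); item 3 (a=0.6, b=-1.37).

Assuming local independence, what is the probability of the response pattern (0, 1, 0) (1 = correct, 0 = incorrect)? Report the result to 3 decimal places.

0.021

P(θ) = 1 / (1 + exp(−a(θ − b)))
P_1 = 1/(1+e^{2.6378}) = 0.0667
P_2 = 1/(1+e^{3.2010}) = 0.0391
P_3 = 1/(1+e^{0.3240}) = 0.4197
L = (1−P_1) × P_2 × (1−P_3) = 0.9333 × 0.0391 × 0.5803 = 0.02119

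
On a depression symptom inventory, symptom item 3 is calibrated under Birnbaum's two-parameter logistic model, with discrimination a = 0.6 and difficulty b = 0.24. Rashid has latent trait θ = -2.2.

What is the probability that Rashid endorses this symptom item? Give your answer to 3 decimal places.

0.188

P(θ) = 1 / (1 + exp(−a(θ − b)))
Exponent: 0.6 × (-2.2 − 0.24) = -1.4640
1/(1 + e^{1.4640}) = 0.1879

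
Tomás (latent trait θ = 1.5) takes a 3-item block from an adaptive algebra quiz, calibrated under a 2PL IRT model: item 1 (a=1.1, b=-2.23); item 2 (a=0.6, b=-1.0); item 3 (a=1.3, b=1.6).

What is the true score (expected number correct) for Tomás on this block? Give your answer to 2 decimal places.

2.27

P(θ) = 1 / (1 + exp(−a(θ − b)))
P_1 = 1/(1+e^{-4.1030}) = 0.9837
P_2 = 1/(1+e^{-1.5000}) = 0.8176
P_3 = 1/(1+e^{0.1300}) = 0.4675
E[score] = 0.9837 + 0.8176 + 0.4675 = 2.2689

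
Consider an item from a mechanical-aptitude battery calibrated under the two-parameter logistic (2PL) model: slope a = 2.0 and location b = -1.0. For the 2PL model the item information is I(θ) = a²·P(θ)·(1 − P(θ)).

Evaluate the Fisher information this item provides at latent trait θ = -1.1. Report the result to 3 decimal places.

0.990

P = 1/(1+e^{0.2000}) = 0.4502
P(1−P) = 0.4502 × 0.5498 = 0.2475
I = a² × P(1−P) = 2.0² × 0.2475 = 0.99007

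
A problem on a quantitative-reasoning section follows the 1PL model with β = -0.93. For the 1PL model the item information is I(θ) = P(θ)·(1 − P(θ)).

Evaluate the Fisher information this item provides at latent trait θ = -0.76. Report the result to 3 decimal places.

P = 1/(1+e^{-0.1700}) = 0.5424
P(1−P) = 0.5424 × 0.4576 = 0.2482
I = P(1−P) = 0.24820

0.248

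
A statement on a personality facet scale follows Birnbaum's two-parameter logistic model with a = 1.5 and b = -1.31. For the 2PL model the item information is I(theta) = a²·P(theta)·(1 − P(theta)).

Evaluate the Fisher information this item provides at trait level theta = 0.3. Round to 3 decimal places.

0.169

P = 1/(1+e^{-2.4150}) = 0.9180
P(1−P) = 0.9180 × 0.0820 = 0.0753
I = a² × P(1−P) = 1.5² × 0.0753 = 0.16944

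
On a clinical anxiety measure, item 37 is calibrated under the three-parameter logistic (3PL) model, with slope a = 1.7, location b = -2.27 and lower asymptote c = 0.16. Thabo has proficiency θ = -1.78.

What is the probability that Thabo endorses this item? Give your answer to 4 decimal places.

P(θ) = c + (1 − c) · 1 / (1 + exp(−a(θ − b)))
Exponent: 1.7 × (-1.78 − (-2.27)) = 0.8330
1/(1 + e^{-0.8330}) = 0.6970
P = 0.16 + 0.84 × 0.6970 = 0.7455

0.7455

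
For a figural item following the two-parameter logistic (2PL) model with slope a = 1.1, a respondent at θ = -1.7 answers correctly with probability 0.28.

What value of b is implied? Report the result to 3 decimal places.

-0.841

P(θ) = 1 / (1 + exp(−a(θ − b)))
logit(0.28) = ln(0.28/0.72) = -0.9445
b = θ − logit/(a) = -1.7 − (-0.9445)/1.1000 = -0.8414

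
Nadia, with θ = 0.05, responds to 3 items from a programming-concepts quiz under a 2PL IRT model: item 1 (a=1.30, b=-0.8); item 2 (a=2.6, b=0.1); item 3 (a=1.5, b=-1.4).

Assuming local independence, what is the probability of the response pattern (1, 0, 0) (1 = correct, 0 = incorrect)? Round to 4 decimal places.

P(θ) = 1 / (1 + exp(−a(θ − b)))
P_1 = 1/(1+e^{-1.1050}) = 0.7512
P_2 = 1/(1+e^{0.1300}) = 0.4675
P_3 = 1/(1+e^{-2.1750}) = 0.8980
L = P_1 × (1−P_2) × (1−P_3) = 0.7512 × 0.5325 × 0.1020 = 0.04080

0.0408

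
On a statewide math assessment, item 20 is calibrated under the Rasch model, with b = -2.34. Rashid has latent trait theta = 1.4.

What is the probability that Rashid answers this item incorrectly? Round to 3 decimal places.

0.023

P(theta) = 1 / (1 + exp(−(theta − b)))
Exponent: (1.4 − (-2.34)) = 3.7400
1/(1 + e^{-3.7400}) = 0.9768
P = 0.9768
P(incorrect) = 1 − 0.9768 = 0.0232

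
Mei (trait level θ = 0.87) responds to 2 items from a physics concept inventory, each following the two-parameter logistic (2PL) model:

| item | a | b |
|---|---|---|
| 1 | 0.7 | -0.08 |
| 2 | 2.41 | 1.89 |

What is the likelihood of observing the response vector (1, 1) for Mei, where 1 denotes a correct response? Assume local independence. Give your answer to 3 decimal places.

P(θ) = 1 / (1 + exp(−a(θ − b)))
P_1 = 1/(1+e^{-0.6650}) = 0.6604
P_2 = 1/(1+e^{2.4582}) = 0.0788
L = P_1 × P_2 = 0.6604 × 0.0788 = 0.05207

0.052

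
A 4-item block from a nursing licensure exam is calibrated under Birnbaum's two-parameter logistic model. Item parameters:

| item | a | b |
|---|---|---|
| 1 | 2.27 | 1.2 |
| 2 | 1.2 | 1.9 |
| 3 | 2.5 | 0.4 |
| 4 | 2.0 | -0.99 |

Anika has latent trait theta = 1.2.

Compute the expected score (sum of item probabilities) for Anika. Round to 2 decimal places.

2.67

P(theta) = 1 / (1 + exp(−a(theta − b)))
P_1 = 1/(1+e^{0.0000}) = 0.5000
P_2 = 1/(1+e^{0.8400}) = 0.3015
P_3 = 1/(1+e^{-2.0000}) = 0.8808
P_4 = 1/(1+e^{-4.3800}) = 0.9876
E[score] = 0.5000 + 0.3015 + 0.8808 + 0.9876 = 2.6700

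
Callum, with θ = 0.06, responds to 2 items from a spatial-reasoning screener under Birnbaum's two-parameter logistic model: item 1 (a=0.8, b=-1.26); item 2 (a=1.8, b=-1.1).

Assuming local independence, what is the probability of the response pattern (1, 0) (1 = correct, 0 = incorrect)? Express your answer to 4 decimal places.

P(θ) = 1 / (1 + exp(−a(θ − b)))
P_1 = 1/(1+e^{-1.0560}) = 0.7419
P_2 = 1/(1+e^{-2.0880}) = 0.8897
L = P_1 × (1−P_2) = 0.7419 × 0.1103 = 0.08181

0.0818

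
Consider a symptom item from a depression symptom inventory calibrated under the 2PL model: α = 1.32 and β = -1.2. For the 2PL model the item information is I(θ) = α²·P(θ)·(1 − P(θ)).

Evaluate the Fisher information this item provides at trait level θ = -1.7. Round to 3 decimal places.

P = 1/(1+e^{0.6600}) = 0.3407
P(1−P) = 0.3407 × 0.6593 = 0.2246
I = α² × P(1−P) = 1.32² × 0.2246 = 0.39141

0.391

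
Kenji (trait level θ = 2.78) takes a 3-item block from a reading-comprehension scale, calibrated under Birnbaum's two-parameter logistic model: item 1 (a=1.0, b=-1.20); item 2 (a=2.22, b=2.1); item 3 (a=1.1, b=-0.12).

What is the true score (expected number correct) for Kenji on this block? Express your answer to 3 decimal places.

2.761

P(θ) = 1 / (1 + exp(−a(θ − b)))
P_1 = 1/(1+e^{-3.9800}) = 0.9817
P_2 = 1/(1+e^{-1.5096}) = 0.8190
P_3 = 1/(1+e^{-3.1900}) = 0.9605
E[score] = 0.9817 + 0.8190 + 0.9605 = 2.7611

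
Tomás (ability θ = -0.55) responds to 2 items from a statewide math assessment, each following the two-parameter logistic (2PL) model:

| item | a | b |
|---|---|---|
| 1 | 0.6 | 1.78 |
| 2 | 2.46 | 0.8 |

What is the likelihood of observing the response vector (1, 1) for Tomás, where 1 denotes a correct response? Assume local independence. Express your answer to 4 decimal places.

0.0069

P(θ) = 1 / (1 + exp(−a(θ − b)))
P_1 = 1/(1+e^{1.3980}) = 0.1981
P_2 = 1/(1+e^{3.3210}) = 0.0349
L = P_1 × P_2 = 0.1981 × 0.0349 = 0.00691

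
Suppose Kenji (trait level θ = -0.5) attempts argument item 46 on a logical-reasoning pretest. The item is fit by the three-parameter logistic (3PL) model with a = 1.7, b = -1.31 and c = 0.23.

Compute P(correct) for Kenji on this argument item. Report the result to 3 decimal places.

0.845

P(θ) = c + (1 − c) · 1 / (1 + exp(−a(θ − b)))
Exponent: 1.7 × (-0.5 − (-1.31)) = 1.3770
1/(1 + e^{-1.3770}) = 0.7985
P = 0.23 + 0.77 × 0.7985 = 0.8449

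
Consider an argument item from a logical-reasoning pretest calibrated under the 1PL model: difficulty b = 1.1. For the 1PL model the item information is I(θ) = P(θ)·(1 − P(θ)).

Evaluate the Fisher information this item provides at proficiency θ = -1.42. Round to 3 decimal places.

0.069

P = 1/(1+e^{2.5200}) = 0.0745
P(1−P) = 0.0745 × 0.9255 = 0.0689
I = P(1−P) = 0.06892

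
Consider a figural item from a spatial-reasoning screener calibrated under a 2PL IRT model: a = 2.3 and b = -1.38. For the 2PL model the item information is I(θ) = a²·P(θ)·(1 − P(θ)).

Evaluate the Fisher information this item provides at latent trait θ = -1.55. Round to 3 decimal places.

1.273

P = 1/(1+e^{0.3910}) = 0.4035
P(1−P) = 0.4035 × 0.5965 = 0.2407
I = a² × P(1−P) = 2.3² × 0.2407 = 1.27321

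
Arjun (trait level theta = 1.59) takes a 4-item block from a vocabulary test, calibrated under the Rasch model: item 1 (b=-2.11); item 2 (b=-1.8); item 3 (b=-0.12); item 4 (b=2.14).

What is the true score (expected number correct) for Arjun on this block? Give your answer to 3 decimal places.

P(theta) = 1 / (1 + exp(−(theta − b)))
P_1 = 1/(1+e^{-3.7000}) = 0.9759
P_2 = 1/(1+e^{-3.3900}) = 0.9674
P_3 = 1/(1+e^{-1.7100}) = 0.8468
P_4 = 1/(1+e^{0.5500}) = 0.3659
E[score] = 0.9759 + 0.9674 + 0.8468 + 0.3659 = 3.1560

3.156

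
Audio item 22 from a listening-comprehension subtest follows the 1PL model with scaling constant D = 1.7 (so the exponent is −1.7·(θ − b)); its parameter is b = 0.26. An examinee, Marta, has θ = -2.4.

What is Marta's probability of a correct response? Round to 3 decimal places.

0.011

P(θ) = 1 / (1 + exp(−D·(θ − b)))
Exponent: 1.7 × (-2.4 − 0.26) = -4.5220
1/(1 + e^{4.5220}) = 0.0108
P = 0.0108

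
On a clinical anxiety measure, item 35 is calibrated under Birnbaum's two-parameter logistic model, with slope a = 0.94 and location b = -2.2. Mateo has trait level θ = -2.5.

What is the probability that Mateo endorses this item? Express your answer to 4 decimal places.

P(θ) = 1 / (1 + exp(−a(θ − b)))
Exponent: 0.94 × (-2.5 − (-2.2)) = -0.2820
1/(1 + e^{0.2820}) = 0.4300

0.4300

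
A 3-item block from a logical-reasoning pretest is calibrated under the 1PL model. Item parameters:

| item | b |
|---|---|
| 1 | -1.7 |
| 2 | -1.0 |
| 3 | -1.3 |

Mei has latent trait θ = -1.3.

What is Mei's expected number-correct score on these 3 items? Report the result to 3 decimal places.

P(θ) = 1 / (1 + exp(−(θ − b)))
P_1 = 1/(1+e^{-0.4000}) = 0.5987
P_2 = 1/(1+e^{0.3000}) = 0.4256
P_3 = 1/(1+e^{0.0000}) = 0.5000
E[score] = 0.5987 + 0.4256 + 0.5000 = 1.5242

1.524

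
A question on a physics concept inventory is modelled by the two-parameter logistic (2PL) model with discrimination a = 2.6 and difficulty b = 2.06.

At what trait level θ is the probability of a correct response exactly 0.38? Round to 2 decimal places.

1.87

P(θ) = 1 / (1 + exp(−a(θ − b)))
logit = ln(0.3800/0.6200) = -0.4895
θ = b + logit/(a) = 2.06 + (-0.4895)/2.6000 = 1.8717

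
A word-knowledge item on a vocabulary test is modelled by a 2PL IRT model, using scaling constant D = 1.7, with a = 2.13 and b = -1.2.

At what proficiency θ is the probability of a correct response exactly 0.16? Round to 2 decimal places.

P(θ) = 1 / (1 + exp(−D·a(θ − b)))
logit = ln(0.1600/0.8400) = -1.6582
θ = b + logit/(1.7·a) = -1.2 + (-1.6582)/3.6210 = -1.6579

-1.66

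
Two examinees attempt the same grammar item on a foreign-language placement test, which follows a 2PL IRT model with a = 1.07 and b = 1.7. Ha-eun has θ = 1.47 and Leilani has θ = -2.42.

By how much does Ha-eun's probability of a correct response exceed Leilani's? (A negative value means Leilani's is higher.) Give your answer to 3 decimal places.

0.427

P(θ) = 1 / (1 + exp(−a(θ − b)))
P(Ha-eun) = 0.4388  [exponent -0.2461]
P(Leilani) = 0.0120  [exponent -4.4084]
Difference = 0.4388 − 0.0120 = 0.4268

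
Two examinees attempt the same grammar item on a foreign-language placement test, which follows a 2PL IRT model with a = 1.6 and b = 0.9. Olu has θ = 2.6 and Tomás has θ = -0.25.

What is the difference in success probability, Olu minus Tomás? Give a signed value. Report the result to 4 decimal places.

0.8011

P(θ) = 1 / (1 + exp(−a(θ − b)))
P(Olu) = 0.9382  [exponent 2.7200]
P(Tomás) = 0.1371  [exponent -1.8400]
Difference = 0.9382 − 0.1371 = 0.8011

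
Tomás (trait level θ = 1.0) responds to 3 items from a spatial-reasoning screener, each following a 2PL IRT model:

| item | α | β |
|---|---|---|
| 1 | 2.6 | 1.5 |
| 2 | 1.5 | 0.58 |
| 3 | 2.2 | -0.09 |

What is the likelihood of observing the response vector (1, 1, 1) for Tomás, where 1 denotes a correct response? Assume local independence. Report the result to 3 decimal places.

P(θ) = 1 / (1 + exp(−α(θ − β)))
P_1 = 1/(1+e^{1.3000}) = 0.2142
P_2 = 1/(1+e^{-0.6300}) = 0.6525
P_3 = 1/(1+e^{-2.3980}) = 0.9167
L = P_1 × P_2 × P_3 = 0.2142 × 0.6525 × 0.9167 = 0.12810

0.128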